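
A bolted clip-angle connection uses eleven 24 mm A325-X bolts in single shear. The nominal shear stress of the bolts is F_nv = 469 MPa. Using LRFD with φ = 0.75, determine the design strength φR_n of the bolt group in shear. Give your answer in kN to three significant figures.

A_b = π × 24² / 4 = 452.4 mm².
R_n = F_nv · A_b · n · n_s = 469 × 452.4 × 11 × 1 / 1000 = 2334 kN.
Design strength φR_n = 0.75 × 2334 = 1750 kN.

1750 kN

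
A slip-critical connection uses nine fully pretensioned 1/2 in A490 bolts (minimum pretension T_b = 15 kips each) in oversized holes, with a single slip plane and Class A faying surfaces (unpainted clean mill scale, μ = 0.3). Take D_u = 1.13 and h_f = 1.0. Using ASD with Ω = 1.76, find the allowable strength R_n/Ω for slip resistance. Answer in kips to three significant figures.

R_n = μ · D_u · h_f · T_b · n_s · n_b = 0.3 × 1.13 × 1.0 × 15 × 1 × 9 = 45.76 kips.
Allowable strength R_n/Ω = 45.76 / 1.76 = 26 kips.

26 kips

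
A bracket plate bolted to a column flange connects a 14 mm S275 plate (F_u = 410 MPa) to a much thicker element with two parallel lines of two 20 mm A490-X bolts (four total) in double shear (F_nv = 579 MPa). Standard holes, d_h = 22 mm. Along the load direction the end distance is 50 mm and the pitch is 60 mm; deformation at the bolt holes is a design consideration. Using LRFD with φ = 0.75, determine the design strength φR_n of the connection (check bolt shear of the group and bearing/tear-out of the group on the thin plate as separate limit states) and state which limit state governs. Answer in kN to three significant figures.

796 kN (bearing governs)

Bolt shear: A_b = π·20²/4 = 314.2 mm²; R_n = 579 × 314.2 × 4 × 2 / 1000 = 1455 kN → 0.75 × 1455 = 1090 kN.
Bearing (1.2 l_c t F_u ≤ 2.4 d t F_u): upper limit = 2.4·20·14·410 / 1000 = 275.5 kN.
  Edge l_c = 50 − 22/2 = 39 → r_n = 268.6 kN; interior l_c = 60 − 22 = 38 → r_n = 261.7 kN.
  R_n,bearing = 2·268.6 + 2·261.7 = 1061 kN → 0.75 × 1061 = 796 kN.
Bearing governs: 796 kN.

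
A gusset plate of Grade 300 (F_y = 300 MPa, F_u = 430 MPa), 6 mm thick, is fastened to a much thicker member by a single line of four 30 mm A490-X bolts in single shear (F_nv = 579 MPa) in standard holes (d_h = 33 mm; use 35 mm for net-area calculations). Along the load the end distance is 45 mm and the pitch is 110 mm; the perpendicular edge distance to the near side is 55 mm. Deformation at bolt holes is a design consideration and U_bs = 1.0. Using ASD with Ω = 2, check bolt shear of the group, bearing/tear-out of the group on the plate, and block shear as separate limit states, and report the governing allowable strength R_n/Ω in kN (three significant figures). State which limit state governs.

Bolt shear: A_b = π·30²/4 = 706.9 mm²; R_n = 579 × 706.9 × 4 × 1 / 1000 = 1637 kN → 1637 / 2 = 819 kN.
Bearing: edge l_c = 28.5, r_n = 88.24 kN; interior l_c = 77, r_n = 185.8 kN; R_n = 88.24 + 3·185.8 = 645.5 kN → 323 kN.
Block shear: A_gv = 2250, A_nv = 1515, A_nt = 225 mm²; R_n = min(0.6F_uA_nv, 0.6F_yA_gv) + U_bs·F_u·A_nt = 487.6 kN → 244 kN.
Block shear governs: 244 kN.

244 kN (block shear governs)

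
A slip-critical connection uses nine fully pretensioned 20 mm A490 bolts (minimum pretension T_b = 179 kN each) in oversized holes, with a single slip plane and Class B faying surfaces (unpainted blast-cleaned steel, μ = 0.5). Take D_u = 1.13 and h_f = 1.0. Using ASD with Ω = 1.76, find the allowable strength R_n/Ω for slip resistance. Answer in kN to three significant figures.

517 kN

R_n = μ · D_u · h_f · T_b · n_s · n_b = 0.5 × 1.13 × 1.0 × 179 × 1 × 9 = 910.2 kN.
Allowable strength R_n/Ω = 910.2 / 1.76 = 517 kN.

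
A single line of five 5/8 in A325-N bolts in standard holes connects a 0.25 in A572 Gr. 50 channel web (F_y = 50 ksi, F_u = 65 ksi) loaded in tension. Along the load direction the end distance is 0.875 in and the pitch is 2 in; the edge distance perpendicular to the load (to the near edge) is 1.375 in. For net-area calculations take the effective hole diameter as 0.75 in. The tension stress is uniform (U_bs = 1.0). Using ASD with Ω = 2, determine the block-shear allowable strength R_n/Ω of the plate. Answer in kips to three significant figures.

Shear plane L_v = 0.875 + 4·2 = 8.875 in; A_gv = 8.875 × 0.25 = 2.219 in².
A_nv = (8.875 − 4.5·0.75) × 0.25 = 1.375 in².
A_nt = (1.375 − 0.5·0.75) × 0.25 = 0.25 in².
0.6 F_u A_nv = 53.62 kips; 0.6 F_y A_gv = 66.56 kips → shear rupture governs the shear term.
R_n = 53.62 + 1.0 × 65 × 0.25 = 69.88 kips.
Allowable strength R_n/Ω = 69.88 / 2 = 34.9 kips.

34.9 kips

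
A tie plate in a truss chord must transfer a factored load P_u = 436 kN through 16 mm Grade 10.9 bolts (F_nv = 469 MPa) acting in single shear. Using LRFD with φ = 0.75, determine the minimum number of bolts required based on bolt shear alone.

7 bolts

A_b = π·16²/4 = 201.1 mm².
Per-bolt design strength φR_n = 0.75 × 469 × 201.1 × 1 / 1000 = 70.72 kN.
n ≥ 436 / 70.72 = 6.165 → use 7 bolts.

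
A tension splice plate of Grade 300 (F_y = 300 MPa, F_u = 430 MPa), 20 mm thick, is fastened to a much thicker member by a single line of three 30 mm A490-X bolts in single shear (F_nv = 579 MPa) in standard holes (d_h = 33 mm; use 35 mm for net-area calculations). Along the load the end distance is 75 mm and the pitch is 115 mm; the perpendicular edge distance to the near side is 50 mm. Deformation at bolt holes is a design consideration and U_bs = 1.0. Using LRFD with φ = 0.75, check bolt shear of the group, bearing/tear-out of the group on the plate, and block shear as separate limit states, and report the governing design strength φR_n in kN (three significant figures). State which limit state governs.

921 kN (bolt shear governs)

Bolt shear: A_b = π·30²/4 = 706.9 mm²; R_n = 579 × 706.9 × 3 × 1 / 1000 = 1228 kN → 0.75 × 1228 = 921 kN.
Bearing: edge l_c = 58.5, r_n = 603.7 kN; interior l_c = 82, r_n = 619.2 kN; R_n = 603.7 + 2·619.2 = 1842 kN → 1380 kN.
Block shear: A_gv = 6100, A_nv = 4350, A_nt = 650 mm²; R_n = min(0.6F_uA_nv, 0.6F_yA_gv) + U_bs·F_u·A_nt = 1378 kN → 1030 kN.
Bolt shear governs: 921 kN.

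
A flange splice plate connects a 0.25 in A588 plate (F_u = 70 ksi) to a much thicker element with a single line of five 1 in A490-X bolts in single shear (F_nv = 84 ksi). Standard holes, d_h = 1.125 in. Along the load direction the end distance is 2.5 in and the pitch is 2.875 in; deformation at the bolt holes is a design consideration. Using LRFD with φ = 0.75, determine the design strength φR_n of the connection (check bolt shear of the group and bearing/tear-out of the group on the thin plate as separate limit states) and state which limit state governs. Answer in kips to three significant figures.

Bolt shear: A_b = π·1²/4 = 0.7854 in²; R_n = 84 × 0.7854 × 5 × 1 = 329.9 kips → 0.75 × 329.9 = 247 kips.
Bearing (1.2 l_c t F_u ≤ 2.4 d t F_u): upper limit = 2.4·1·0.25·70 = 42 kips.
  Edge l_c = 2.5 − 1.125/2 = 1.938 → r_n = 40.69 kips; interior l_c = 2.875 − 1.125 = 1.75 → r_n = 36.75 kips.
  R_n,bearing = 1·40.69 + 4·36.75 = 187.7 kips → 0.75 × 187.7 = 141 kips.
Bearing governs: 141 kips.

141 kips (bearing governs)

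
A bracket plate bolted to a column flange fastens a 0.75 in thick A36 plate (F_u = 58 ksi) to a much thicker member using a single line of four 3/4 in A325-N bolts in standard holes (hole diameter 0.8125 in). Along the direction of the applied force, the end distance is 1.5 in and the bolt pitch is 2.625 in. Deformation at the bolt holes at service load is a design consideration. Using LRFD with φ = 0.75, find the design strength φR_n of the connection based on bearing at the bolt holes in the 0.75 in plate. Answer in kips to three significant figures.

Per bolt r_n = 1.2 l_c t F_u ≤ 2.4 d t F_u; upper limit = 2.4 × 0.75 × 0.75 × 58 = 78.3 kips.
Edge bolt: l_c = 1.5 − 0.8125/2 = 1.094 in → 1.2 × 1.094 × 0.75 × 58 = 57.09 → r_n = 57.09 kips.
Interior bolts: l_c = 2.625 − 0.8125 = 1.812 in → 1.2 × 1.812 × 0.75 × 58 = 94.61 → r_n = 78.3 kips.
R_n = 1 × 57.09 + 3 × 78.3 = 292 kips.
Design strength φR_n = 0.75 × 292 = 219 kips.

219 kips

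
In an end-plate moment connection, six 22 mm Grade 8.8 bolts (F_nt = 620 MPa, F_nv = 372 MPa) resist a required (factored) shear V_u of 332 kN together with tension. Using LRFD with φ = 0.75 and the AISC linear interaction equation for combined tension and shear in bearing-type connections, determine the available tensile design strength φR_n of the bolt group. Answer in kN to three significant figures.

A_b = π·22²/4 = 380.1 mm²; f_rv = 332 × 1000 / (6 × 380.1) = 145.6 MPa.
F'_nt = 1.3 F_nt − (F_nt / φF_nv) f_rv = 1.3·620 − (620/(0.75·372))·145.6 = 482.5 MPa, capped at F_nt → F'_nt = 482.5 MPa.
R_n = F'_nt · A_b · n = 482.5 × 380.1 × 6 / 1000 = 1101 kN.
Design strength φR_n = 0.75 × 1101 = 825 kN.

825 kN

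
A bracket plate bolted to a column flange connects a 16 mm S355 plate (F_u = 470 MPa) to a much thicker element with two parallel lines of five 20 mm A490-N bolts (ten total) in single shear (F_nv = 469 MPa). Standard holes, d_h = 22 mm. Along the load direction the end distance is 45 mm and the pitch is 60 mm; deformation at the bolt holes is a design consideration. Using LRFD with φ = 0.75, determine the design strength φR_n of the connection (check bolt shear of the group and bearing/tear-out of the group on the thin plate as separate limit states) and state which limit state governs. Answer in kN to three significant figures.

Bolt shear: A_b = π·20²/4 = 314.2 mm²; R_n = 469 × 314.2 × 10 × 1 / 1000 = 1473 kN → 0.75 × 1473 = 1110 kN.
Bearing (1.2 l_c t F_u ≤ 2.4 d t F_u): upper limit = 2.4·20·16·470 / 1000 = 361 kN.
  Edge l_c = 45 − 22/2 = 34 → r_n = 306.8 kN; interior l_c = 60 − 22 = 38 → r_n = 342.9 kN.
  R_n,bearing = 2·306.8 + 8·342.9 = 3357 kN → 0.75 × 3357 = 2520 kN.
Bolt shear governs: 1110 kN.

1110 kN (bolt shear governs)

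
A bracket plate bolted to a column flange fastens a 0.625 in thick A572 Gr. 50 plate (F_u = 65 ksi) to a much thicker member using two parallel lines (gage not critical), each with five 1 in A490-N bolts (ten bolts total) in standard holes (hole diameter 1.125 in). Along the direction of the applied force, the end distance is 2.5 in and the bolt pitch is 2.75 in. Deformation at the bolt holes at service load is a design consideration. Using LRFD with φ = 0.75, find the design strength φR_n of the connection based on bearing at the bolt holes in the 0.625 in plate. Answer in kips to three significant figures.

Per bolt r_n = 1.2 l_c t F_u ≤ 2.4 d t F_u; upper limit = 2.4 × 1 × 0.625 × 65 = 97.5 kips.
Edge bolt: l_c = 2.5 − 1.125/2 = 1.938 in → 1.2 × 1.938 × 0.625 × 65 = 94.45 → r_n = 94.45 kips.
Interior bolts: l_c = 2.75 − 1.125 = 1.625 in → 1.2 × 1.625 × 0.625 × 65 = 79.22 → r_n = 79.22 kips.
R_n = 2 × 94.45 + 8 × 79.22 = 822.7 kips.
Design strength φR_n = 0.75 × 822.7 = 617 kips.

617 kips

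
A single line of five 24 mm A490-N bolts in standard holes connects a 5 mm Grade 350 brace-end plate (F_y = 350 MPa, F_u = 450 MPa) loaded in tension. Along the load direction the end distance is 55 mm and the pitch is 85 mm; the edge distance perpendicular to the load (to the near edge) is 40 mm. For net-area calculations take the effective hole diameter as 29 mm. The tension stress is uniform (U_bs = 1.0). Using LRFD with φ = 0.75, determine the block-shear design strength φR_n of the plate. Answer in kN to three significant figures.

311 kN

Shear plane L_v = 55 + 4·85 = 395 mm; A_gv = 395 × 5 = 1975 mm².
A_nv = (395 − 4.5·29) × 5 = 1322 mm².
A_nt = (40 − 0.5·29) × 5 = 127.5 mm².
0.6 F_u A_nv = 357.1 kN; 0.6 F_y A_gv = 414.8 kN → shear rupture governs the shear term.
R_n = 357.1 + 1.0 × 450 × 127.5 / 1000 = 414.4 kN.
Design strength φR_n = 0.75 × 414.4 = 311 kN.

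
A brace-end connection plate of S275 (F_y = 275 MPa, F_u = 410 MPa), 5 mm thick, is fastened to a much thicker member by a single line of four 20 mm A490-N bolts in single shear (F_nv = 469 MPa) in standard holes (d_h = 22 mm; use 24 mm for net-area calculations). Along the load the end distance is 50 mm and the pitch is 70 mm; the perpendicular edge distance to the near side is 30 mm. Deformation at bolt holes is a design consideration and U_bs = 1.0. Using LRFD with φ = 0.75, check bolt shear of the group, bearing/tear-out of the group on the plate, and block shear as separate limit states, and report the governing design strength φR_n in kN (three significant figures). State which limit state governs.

Bolt shear: A_b = π·20²/4 = 314.2 mm²; R_n = 469 × 314.2 × 4 × 1 / 1000 = 589.4 kN → 0.75 × 589.4 = 442 kN.
Bearing: edge l_c = 39, r_n = 95.94 kN; interior l_c = 48, r_n = 98.4 kN; R_n = 95.94 + 3·98.4 = 391.1 kN → 293 kN.
Block shear: A_gv = 1300, A_nv = 880, A_nt = 90 mm²; R_n = min(0.6F_uA_nv, 0.6F_yA_gv) + U_bs·F_u·A_nt = 251.4 kN → 189 kN.
Block shear governs: 189 kN.

189 kN (block shear governs)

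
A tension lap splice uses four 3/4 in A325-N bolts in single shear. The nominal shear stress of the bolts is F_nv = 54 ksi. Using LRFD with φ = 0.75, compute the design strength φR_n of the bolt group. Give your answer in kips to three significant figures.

71.6 kips

A_b = π × 0.75² / 4 = 0.4418 in².
R_n = F_nv · A_b · n · n_s = 54 × 0.4418 × 4 × 1 = 95.43 kips.
Design strength φR_n = 0.75 × 95.43 = 71.6 kips.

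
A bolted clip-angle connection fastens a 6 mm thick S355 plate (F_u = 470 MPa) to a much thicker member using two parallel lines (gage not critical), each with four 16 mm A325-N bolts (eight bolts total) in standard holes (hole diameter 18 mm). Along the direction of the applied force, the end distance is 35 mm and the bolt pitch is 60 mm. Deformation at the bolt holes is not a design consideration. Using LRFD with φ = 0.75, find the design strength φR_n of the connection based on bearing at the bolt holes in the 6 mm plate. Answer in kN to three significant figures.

Per bolt r_n = 1.5 l_c t F_u ≤ 3.0 d t F_u; upper limit = 3.0 × 16 × 6 × 470 / 1000 = 135.4 kN.
Edge bolt: l_c = 35 − 18/2 = 26 mm → 1.5 × 26 × 6 × 470 / 1000 = 110 → r_n = 110 kN.
Interior bolts: l_c = 60 − 18 = 42 mm → 1.5 × 42 × 6 × 470 / 1000 = 177.7 → r_n = 135.4 kN.
R_n = 2 × 110 + 6 × 135.4 = 1032 kN.
Design strength φR_n = 0.75 × 1032 = 774 kN.

774 kN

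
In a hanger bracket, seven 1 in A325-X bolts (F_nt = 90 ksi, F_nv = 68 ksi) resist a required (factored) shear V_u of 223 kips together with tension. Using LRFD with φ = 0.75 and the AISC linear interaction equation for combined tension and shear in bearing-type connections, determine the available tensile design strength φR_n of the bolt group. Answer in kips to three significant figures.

A_b = π·1²/4 = 0.7854 in²; f_rv = 223 / (7 × 0.7854) = 40.56 ksi.
F'_nt = 1.3 F_nt − (F_nt / φF_nv) f_rv = 1.3·90 − (90/(0.75·68))·40.56 = 45.42 ksi, capped at F_nt → F'_nt = 45.42 ksi.
R_n = F'_nt · A_b · n = 45.42 × 0.7854 × 7 = 249.7 kips.
Design strength φR_n = 0.75 × 249.7 = 187 kips.

187 kips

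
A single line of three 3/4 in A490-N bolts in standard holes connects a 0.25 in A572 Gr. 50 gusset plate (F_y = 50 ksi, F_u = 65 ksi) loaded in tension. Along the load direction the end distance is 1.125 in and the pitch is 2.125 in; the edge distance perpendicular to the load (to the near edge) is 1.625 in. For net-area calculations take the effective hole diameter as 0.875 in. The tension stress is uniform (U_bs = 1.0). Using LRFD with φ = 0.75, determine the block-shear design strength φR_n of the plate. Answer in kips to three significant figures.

Shear plane L_v = 1.125 + 2·2.125 = 5.375 in; A_gv = 5.375 × 0.25 = 1.344 in².
A_nv = (5.375 − 2.5·0.875) × 0.25 = 0.7969 in².
A_nt = (1.625 − 0.5·0.875) × 0.25 = 0.2969 in².
0.6 F_u A_nv = 31.08 kips; 0.6 F_y A_gv = 40.31 kips → shear rupture governs the shear term.
R_n = 31.08 + 1.0 × 65 × 0.2969 = 50.38 kips.
Design strength φR_n = 0.75 × 50.38 = 37.8 kips.

37.8 kips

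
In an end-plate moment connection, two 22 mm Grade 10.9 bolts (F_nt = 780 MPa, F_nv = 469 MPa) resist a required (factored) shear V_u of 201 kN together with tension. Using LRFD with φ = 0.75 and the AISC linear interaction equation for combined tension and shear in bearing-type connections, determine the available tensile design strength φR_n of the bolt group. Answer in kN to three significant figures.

244 kN

A_b = π·22²/4 = 380.1 mm²; f_rv = 201 × 1000 / (2 × 380.1) = 264.4 MPa.
F'_nt = 1.3 F_nt − (F_nt / φF_nv) f_rv = 1.3·780 − (780/(0.75·469))·264.4 = 427.7 MPa, capped at F_nt → F'_nt = 427.7 MPa.
R_n = F'_nt · A_b · n = 427.7 × 380.1 × 2 / 1000 = 325.2 kN.
Design strength φR_n = 0.75 × 325.2 = 244 kN.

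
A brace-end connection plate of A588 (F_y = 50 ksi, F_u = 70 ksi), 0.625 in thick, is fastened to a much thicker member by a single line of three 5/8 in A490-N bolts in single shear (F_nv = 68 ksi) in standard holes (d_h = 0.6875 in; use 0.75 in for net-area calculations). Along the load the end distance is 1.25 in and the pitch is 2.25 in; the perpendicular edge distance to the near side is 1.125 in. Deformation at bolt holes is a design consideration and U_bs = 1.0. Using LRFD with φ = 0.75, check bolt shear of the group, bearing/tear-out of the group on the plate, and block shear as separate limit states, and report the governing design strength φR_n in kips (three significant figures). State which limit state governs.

Bolt shear: A_b = π·0.625²/4 = 0.3068 in²; R_n = 68 × 0.3068 × 3 × 1 = 62.59 kips → 0.75 × 62.59 = 46.9 kips.
Bearing: edge l_c = 0.9062, r_n = 47.58 kips; interior l_c = 1.562, r_n = 65.62 kips; R_n = 47.58 + 2·65.62 = 178.8 kips → 134 kips.
Block shear: A_gv = 3.594, A_nv = 2.422, A_nt = 0.4688 in²; R_n = min(0.6F_uA_nv, 0.6F_yA_gv) + U_bs·F_u·A_nt = 134.5 kips → 101 kips.
Bolt shear governs: 46.9 kips.

46.9 kips (bolt shear governs)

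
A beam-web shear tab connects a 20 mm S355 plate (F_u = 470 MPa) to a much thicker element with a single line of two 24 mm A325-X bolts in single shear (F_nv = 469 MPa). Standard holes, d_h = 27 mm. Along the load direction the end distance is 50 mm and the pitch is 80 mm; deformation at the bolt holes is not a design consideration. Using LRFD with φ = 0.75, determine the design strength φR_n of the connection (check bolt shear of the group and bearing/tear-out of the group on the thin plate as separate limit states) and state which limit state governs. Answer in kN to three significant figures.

318 kN (bolt shear governs)

Bolt shear: A_b = π·24²/4 = 452.4 mm²; R_n = 469 × 452.4 × 2 × 1 / 1000 = 424.3 kN → 0.75 × 424.3 = 318 kN.
Bearing (1.5 l_c t F_u ≤ 3.0 d t F_u): upper limit = 3.0·24·20·470 / 1000 = 676.8 kN.
  Edge l_c = 50 − 27/2 = 36.5 → r_n = 514.6 kN; interior l_c = 80 − 27 = 53 → r_n = 676.8 kN.
  R_n,bearing = 1·514.6 + 1·676.8 = 1191 kN → 0.75 × 1191 = 894 kN.
Bolt shear governs: 318 kN.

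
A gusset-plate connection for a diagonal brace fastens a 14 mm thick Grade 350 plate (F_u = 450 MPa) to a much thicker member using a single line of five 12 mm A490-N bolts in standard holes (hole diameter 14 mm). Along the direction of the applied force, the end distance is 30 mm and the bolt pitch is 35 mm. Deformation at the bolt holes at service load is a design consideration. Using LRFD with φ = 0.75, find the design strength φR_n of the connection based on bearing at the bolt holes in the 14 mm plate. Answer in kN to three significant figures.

607 kN

Per bolt r_n = 1.2 l_c t F_u ≤ 2.4 d t F_u; upper limit = 2.4 × 12 × 14 × 450 / 1000 = 181.4 kN.
Edge bolt: l_c = 30 − 14/2 = 23 mm → 1.2 × 23 × 14 × 450 / 1000 = 173.9 → r_n = 173.9 kN.
Interior bolts: l_c = 35 − 14 = 21 mm → 1.2 × 21 × 14 × 450 / 1000 = 158.8 → r_n = 158.8 kN.
R_n = 1 × 173.9 + 4 × 158.8 = 808.9 kN.
Design strength φR_n = 0.75 × 808.9 = 607 kN.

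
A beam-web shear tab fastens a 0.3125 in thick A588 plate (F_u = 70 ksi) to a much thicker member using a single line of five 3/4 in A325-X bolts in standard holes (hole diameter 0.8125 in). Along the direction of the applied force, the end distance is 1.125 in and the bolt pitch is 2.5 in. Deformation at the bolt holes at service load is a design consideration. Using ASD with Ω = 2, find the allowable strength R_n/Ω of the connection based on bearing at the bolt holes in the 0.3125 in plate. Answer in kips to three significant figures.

Per bolt r_n = 1.2 l_c t F_u ≤ 2.4 d t F_u; upper limit = 2.4 × 0.75 × 0.3125 × 70 = 39.38 kips.
Edge bolt: l_c = 1.125 − 0.8125/2 = 0.7188 in → 1.2 × 0.7188 × 0.3125 × 70 = 18.87 → r_n = 18.87 kips.
Interior bolts: l_c = 2.5 − 0.8125 = 1.688 in → 1.2 × 1.688 × 0.3125 × 70 = 44.3 → r_n = 39.38 kips.
R_n = 1 × 18.87 + 4 × 39.38 = 176.4 kips.
Allowable strength R_n/Ω = 176.4 / 2 = 88.2 kips.

88.2 kips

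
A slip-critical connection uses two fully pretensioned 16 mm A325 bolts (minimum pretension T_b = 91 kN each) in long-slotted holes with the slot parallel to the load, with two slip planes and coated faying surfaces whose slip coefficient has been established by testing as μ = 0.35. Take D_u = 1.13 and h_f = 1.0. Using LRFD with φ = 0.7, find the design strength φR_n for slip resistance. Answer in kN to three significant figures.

R_n = μ · D_u · h_f · T_b · n_s · n_b = 0.35 × 1.13 × 1.0 × 91 × 2 × 2 = 144 kN.
Design strength φR_n = 0.7 × 144 = 101 kN.

101 kN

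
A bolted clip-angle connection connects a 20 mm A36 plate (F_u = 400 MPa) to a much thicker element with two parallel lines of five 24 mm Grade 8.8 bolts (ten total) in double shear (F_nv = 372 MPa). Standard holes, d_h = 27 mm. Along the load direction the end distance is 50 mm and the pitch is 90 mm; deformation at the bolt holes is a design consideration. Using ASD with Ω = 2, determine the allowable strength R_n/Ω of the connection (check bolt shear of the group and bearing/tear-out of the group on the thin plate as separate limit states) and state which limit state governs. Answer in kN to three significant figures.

Bolt shear: A_b = π·24²/4 = 452.4 mm²; R_n = 372 × 452.4 × 10 × 2 / 1000 = 3366 kN → 3366 / 2 = 1680 kN.
Bearing (1.2 l_c t F_u ≤ 2.4 d t F_u): upper limit = 2.4·24·20·400 / 1000 = 460.8 kN.
  Edge l_c = 50 − 27/2 = 36.5 → r_n = 350.4 kN; interior l_c = 90 − 27 = 63 → r_n = 460.8 kN.
  R_n,bearing = 2·350.4 + 8·460.8 = 4387 kN → 4387 / 2 = 2190 kN.
Bolt shear governs: 1680 kN.

1680 kN (bolt shear governs)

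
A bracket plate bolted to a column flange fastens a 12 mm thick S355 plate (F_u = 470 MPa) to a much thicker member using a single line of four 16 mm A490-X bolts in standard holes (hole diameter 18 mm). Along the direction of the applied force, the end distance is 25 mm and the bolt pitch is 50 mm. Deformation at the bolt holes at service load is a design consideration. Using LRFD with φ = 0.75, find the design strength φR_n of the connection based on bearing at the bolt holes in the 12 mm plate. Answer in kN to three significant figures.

Per bolt r_n = 1.2 l_c t F_u ≤ 2.4 d t F_u; upper limit = 2.4 × 16 × 12 × 470 / 1000 = 216.6 kN.
Edge bolt: l_c = 25 − 18/2 = 16 mm → 1.2 × 16 × 12 × 470 / 1000 = 108.3 → r_n = 108.3 kN.
Interior bolts: l_c = 50 − 18 = 32 mm → 1.2 × 32 × 12 × 470 / 1000 = 216.6 → r_n = 216.6 kN.
R_n = 1 × 108.3 + 3 × 216.6 = 758 kN.
Design strength φR_n = 0.75 × 758 = 569 kN.

569 kN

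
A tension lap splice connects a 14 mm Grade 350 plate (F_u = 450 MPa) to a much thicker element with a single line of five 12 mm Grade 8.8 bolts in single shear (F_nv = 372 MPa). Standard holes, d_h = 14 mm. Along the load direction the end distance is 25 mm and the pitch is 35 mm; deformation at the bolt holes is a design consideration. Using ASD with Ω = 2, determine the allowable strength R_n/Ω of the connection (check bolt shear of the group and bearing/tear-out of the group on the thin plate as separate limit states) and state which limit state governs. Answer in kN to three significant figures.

105 kN (bolt shear governs)

Bolt shear: A_b = π·12²/4 = 113.1 mm²; R_n = 372 × 113.1 × 5 × 1 / 1000 = 210.4 kN → 210.4 / 2 = 105 kN.
Bearing (1.2 l_c t F_u ≤ 2.4 d t F_u): upper limit = 2.4·12·14·450 / 1000 = 181.4 kN.
  Edge l_c = 25 − 14/2 = 18 → r_n = 136.1 kN; interior l_c = 35 − 14 = 21 → r_n = 158.8 kN.
  R_n,bearing = 1·136.1 + 4·158.8 = 771.1 kN → 771.1 / 2 = 386 kN.
Bolt shear governs: 105 kN.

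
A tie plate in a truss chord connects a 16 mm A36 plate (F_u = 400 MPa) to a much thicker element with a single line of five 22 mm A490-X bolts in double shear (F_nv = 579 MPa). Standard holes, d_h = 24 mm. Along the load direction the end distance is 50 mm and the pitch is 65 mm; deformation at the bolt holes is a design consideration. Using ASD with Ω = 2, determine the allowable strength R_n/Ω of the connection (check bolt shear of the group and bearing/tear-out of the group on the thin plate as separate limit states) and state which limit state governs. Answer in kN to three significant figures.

776 kN (bearing governs)

Bolt shear: A_b = π·22²/4 = 380.1 mm²; R_n = 579 × 380.1 × 5 × 2 / 1000 = 2201 kN → 2201 / 2 = 1100 kN.
Bearing (1.2 l_c t F_u ≤ 2.4 d t F_u): upper limit = 2.4·22·16·400 / 1000 = 337.9 kN.
  Edge l_c = 50 − 24/2 = 38 → r_n = 291.8 kN; interior l_c = 65 − 24 = 41 → r_n = 314.9 kN.
  R_n,bearing = 1·291.8 + 4·314.9 = 1551 kN → 1551 / 2 = 776 kN.
Bearing governs: 776 kN.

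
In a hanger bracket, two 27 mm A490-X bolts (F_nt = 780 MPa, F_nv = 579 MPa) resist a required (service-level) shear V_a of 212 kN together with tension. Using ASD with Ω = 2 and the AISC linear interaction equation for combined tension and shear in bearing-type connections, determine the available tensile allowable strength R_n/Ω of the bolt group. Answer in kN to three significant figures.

295 kN

A_b = π·27²/4 = 572.6 mm²; f_rv = 212 × 1000 / (2 × 572.6) = 185.1 MPa.
F'_nt = 1.3 F_nt − (Ω F_nt / F_nv) f_rv = 1.3·780 − (2·780/579)·185.1 = 515.2 MPa, capped at F_nt → F'_nt = 515.2 MPa.
R_n = F'_nt · A_b · n = 515.2 × 572.6 × 2 / 1000 = 590 kN.
Allowable strength R_n/Ω = 590 / 2 = 295 kN.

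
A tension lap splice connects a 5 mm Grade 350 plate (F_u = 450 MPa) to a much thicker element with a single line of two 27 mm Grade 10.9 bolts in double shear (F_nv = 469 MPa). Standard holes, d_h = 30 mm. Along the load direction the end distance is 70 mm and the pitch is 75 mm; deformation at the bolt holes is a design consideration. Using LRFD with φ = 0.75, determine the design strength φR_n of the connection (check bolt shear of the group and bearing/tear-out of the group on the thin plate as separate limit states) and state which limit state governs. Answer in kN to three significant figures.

200 kN (bearing governs)

Bolt shear: A_b = π·27²/4 = 572.6 mm²; R_n = 469 × 572.6 × 2 × 2 / 1000 = 1074 kN → 0.75 × 1074 = 806 kN.
Bearing (1.2 l_c t F_u ≤ 2.4 d t F_u): upper limit = 2.4·27·5·450 / 1000 = 145.8 kN.
  Edge l_c = 70 − 30/2 = 55 → r_n = 145.8 kN; interior l_c = 75 − 30 = 45 → r_n = 121.5 kN.
  R_n,bearing = 1·145.8 + 1·121.5 = 267.3 kN → 0.75 × 267.3 = 200 kN.
Bearing governs: 200 kN.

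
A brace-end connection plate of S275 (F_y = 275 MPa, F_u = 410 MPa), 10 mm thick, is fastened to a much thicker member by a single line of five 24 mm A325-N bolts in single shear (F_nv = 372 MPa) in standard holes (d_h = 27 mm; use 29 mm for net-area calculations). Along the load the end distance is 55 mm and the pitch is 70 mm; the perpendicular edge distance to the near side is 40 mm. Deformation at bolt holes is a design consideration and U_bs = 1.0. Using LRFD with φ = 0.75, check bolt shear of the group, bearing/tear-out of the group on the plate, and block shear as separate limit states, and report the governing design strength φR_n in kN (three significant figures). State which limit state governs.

456 kN (block shear governs)

Bolt shear: A_b = π·24²/4 = 452.4 mm²; R_n = 372 × 452.4 × 5 × 1 / 1000 = 841.4 kN → 0.75 × 841.4 = 631 kN.
Bearing: edge l_c = 41.5, r_n = 204.2 kN; interior l_c = 43, r_n = 211.6 kN; R_n = 204.2 + 4·211.6 = 1050 kN → 788 kN.
Block shear: A_gv = 3350, A_nv = 2045, A_nt = 255 mm²; R_n = min(0.6F_uA_nv, 0.6F_yA_gv) + U_bs·F_u·A_nt = 607.6 kN → 456 kN.
Block shear governs: 456 kN.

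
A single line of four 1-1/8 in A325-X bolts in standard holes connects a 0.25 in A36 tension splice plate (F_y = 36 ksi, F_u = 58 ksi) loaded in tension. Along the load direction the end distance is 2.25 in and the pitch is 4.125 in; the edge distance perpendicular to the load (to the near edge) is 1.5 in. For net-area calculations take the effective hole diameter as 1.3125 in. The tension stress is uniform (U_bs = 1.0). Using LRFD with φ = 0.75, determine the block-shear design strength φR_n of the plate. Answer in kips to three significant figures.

68.4 kips

Shear plane L_v = 2.25 + 3·4.125 = 14.62 in; A_gv = 14.62 × 0.25 = 3.656 in².
A_nv = (14.62 − 3.5·1.3125) × 0.25 = 2.508 in².
A_nt = (1.5 − 0.5·1.3125) × 0.25 = 0.2109 in².
0.6 F_u A_nv = 87.27 kips; 0.6 F_y A_gv = 78.97 kips → shear yielding governs the shear term.
R_n = 78.97 + 1.0 × 58 × 0.2109 = 91.21 kips.
Design strength φR_n = 0.75 × 91.21 = 68.4 kips.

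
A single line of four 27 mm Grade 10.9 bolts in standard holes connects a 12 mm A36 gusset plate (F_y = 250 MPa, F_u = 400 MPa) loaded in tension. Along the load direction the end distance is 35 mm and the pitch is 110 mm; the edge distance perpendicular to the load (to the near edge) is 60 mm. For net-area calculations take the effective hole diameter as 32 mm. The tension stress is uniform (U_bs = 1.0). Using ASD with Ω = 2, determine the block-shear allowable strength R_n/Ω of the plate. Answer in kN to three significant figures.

434 kN

Shear plane L_v = 35 + 3·110 = 365 mm; A_gv = 365 × 12 = 4380 mm².
A_nv = (365 − 3.5·32) × 12 = 3036 mm².
A_nt = (60 − 0.5·32) × 12 = 528 mm².
0.6 F_u A_nv = 728.6 kN; 0.6 F_y A_gv = 657 kN → shear yielding governs the shear term.
R_n = 657 + 1.0 × 400 × 528 / 1000 = 868.2 kN.
Allowable strength R_n/Ω = 868.2 / 2 = 434 kN.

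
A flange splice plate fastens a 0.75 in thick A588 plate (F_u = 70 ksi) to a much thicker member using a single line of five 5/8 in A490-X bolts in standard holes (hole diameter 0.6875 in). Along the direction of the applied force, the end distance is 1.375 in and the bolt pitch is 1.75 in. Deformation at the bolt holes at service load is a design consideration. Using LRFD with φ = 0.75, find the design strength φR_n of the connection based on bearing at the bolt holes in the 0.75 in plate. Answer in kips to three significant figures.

Per bolt r_n = 1.2 l_c t F_u ≤ 2.4 d t F_u; upper limit = 2.4 × 0.625 × 0.75 × 70 = 78.75 kips.
Edge bolt: l_c = 1.375 − 0.6875/2 = 1.031 in → 1.2 × 1.031 × 0.75 × 70 = 64.97 → r_n = 64.97 kips.
Interior bolts: l_c = 1.75 − 0.6875 = 1.062 in → 1.2 × 1.062 × 0.75 × 70 = 66.94 → r_n = 66.94 kips.
R_n = 1 × 64.97 + 4 × 66.94 = 332.7 kips.
Design strength φR_n = 0.75 × 332.7 = 250 kips.

250 kips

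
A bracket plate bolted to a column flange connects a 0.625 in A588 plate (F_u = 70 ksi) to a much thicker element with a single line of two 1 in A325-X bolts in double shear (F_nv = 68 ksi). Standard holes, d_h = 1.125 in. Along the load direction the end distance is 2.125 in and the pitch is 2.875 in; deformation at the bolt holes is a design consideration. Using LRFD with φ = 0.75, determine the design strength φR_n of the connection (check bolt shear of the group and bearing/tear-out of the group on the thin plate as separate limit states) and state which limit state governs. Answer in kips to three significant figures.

130 kips (bearing governs)

Bolt shear: A_b = π·1²/4 = 0.7854 in²; R_n = 68 × 0.7854 × 2 × 2 = 213.6 kips → 0.75 × 213.6 = 160 kips.
Bearing (1.2 l_c t F_u ≤ 2.4 d t F_u): upper limit = 2.4·1·0.625·70 = 105 kips.
  Edge l_c = 2.125 − 1.125/2 = 1.562 → r_n = 82.03 kips; interior l_c = 2.875 − 1.125 = 1.75 → r_n = 91.88 kips.
  R_n,bearing = 1·82.03 + 1·91.88 = 173.9 kips → 0.75 × 173.9 = 130 kips.
Bearing governs: 130 kips.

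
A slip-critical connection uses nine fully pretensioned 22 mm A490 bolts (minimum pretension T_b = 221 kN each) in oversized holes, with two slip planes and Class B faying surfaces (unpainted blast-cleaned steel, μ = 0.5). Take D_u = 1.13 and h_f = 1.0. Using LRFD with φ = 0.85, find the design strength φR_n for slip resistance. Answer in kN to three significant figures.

1910 kN

R_n = μ · D_u · h_f · T_b · n_s · n_b = 0.5 × 1.13 × 1.0 × 221 × 2 × 9 = 2248 kN.
Design strength φR_n = 0.85 × 2248 = 1910 kN.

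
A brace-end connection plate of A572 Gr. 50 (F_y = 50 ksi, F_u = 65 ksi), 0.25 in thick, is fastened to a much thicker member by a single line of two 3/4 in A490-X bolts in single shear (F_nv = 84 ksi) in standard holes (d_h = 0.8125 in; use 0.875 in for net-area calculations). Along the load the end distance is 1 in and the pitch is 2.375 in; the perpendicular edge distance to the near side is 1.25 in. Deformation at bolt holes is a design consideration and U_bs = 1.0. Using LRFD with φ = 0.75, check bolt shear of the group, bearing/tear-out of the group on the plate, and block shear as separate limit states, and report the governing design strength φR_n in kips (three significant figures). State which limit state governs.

Bolt shear: A_b = π·0.75²/4 = 0.4418 in²; R_n = 84 × 0.4418 × 2 × 1 = 74.22 kips → 0.75 × 74.22 = 55.7 kips.
Bearing: edge l_c = 0.5938, r_n = 11.58 kips; interior l_c = 1.562, r_n = 29.25 kips; R_n = 11.58 + 1·29.25 = 40.83 kips → 30.6 kips.
Block shear: A_gv = 0.8438, A_nv = 0.5156, A_nt = 0.2031 in²; R_n = min(0.6F_uA_nv, 0.6F_yA_gv) + U_bs·F_u·A_nt = 33.31 kips → 25 kips.
Block shear governs: 25 kips.

25 kips (block shear governs)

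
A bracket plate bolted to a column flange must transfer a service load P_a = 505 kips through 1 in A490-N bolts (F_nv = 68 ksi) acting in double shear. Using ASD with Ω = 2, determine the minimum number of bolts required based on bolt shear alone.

10 bolts

A_b = π·1²/4 = 0.7854 in².
Per-bolt allowable strength R_n/Ω = 68 × 0.7854 × 2 / 2 = 53.41 kips.
n ≥ 505 / 53.41 = 9.456 → use 10 bolts.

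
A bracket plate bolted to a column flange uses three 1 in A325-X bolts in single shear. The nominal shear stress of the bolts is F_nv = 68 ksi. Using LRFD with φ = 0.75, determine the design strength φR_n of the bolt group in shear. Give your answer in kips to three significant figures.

120 kips

A_b = π × 1² / 4 = 0.7854 in².
R_n = F_nv · A_b · n · n_s = 68 × 0.7854 × 3 × 1 = 160.2 kips.
Design strength φR_n = 0.75 × 160.2 = 120 kips.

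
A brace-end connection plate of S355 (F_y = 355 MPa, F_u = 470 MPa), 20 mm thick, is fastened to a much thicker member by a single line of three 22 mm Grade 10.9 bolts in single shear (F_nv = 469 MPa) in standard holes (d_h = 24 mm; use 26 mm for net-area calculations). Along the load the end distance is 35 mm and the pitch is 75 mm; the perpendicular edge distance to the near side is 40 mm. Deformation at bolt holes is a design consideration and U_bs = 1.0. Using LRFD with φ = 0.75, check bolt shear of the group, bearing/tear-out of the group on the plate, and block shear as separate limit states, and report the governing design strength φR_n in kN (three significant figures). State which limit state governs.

Bolt shear: A_b = π·22²/4 = 380.1 mm²; R_n = 469 × 380.1 × 3 × 1 / 1000 = 534.8 kN → 0.75 × 534.8 = 401 kN.
Bearing: edge l_c = 23, r_n = 259.4 kN; interior l_c = 51, r_n = 496.3 kN; R_n = 259.4 + 2·496.3 = 1252 kN → 939 kN.
Block shear: A_gv = 3700, A_nv = 2400, A_nt = 540 mm²; R_n = min(0.6F_uA_nv, 0.6F_yA_gv) + U_bs·F_u·A_nt = 930.6 kN → 698 kN.
Bolt shear governs: 401 kN.

401 kN (bolt shear governs)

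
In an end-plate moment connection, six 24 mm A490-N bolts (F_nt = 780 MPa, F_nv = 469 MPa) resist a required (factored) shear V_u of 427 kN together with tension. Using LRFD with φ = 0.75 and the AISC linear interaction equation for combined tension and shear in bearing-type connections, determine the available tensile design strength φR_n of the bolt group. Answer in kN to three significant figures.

A_b = π·24²/4 = 452.4 mm²; f_rv = 427 × 1000 / (6 × 452.4) = 157.3 MPa.
F'_nt = 1.3 F_nt − (F_nt / φF_nv) f_rv = 1.3·780 − (780/(0.75·469))·157.3 = 665.2 MPa, capped at F_nt → F'_nt = 665.2 MPa.
R_n = F'_nt · A_b · n = 665.2 × 452.4 × 6 / 1000 = 1805 kN.
Design strength φR_n = 0.75 × 1805 = 1350 kN.

1350 kN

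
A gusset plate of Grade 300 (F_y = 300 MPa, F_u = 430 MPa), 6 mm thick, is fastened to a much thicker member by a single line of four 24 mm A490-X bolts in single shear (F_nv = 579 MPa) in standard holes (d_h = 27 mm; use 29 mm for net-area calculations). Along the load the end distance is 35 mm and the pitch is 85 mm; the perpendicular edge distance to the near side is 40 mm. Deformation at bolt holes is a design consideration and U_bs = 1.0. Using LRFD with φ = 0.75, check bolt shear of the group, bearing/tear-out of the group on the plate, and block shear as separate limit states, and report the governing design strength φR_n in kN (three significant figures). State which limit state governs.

268 kN (block shear governs)

Bolt shear: A_b = π·24²/4 = 452.4 mm²; R_n = 579 × 452.4 × 4 × 1 / 1000 = 1048 kN → 0.75 × 1048 = 786 kN.
Bearing: edge l_c = 21.5, r_n = 66.56 kN; interior l_c = 58, r_n = 148.6 kN; R_n = 66.56 + 3·148.6 = 512.4 kN → 384 kN.
Block shear: A_gv = 1740, A_nv = 1131, A_nt = 153 mm²; R_n = min(0.6F_uA_nv, 0.6F_yA_gv) + U_bs·F_u·A_nt = 357.6 kN → 268 kN.
Block shear governs: 268 kN.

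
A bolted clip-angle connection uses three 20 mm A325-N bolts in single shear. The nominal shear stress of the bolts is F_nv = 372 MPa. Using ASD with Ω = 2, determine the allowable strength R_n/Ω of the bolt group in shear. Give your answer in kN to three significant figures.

A_b = π × 20² / 4 = 314.2 mm².
R_n = F_nv · A_b · n · n_s = 372 × 314.2 × 3 × 1 / 1000 = 350.6 kN.
Allowable strength R_n/Ω = 350.6 / 2 = 175 kN.

175 kN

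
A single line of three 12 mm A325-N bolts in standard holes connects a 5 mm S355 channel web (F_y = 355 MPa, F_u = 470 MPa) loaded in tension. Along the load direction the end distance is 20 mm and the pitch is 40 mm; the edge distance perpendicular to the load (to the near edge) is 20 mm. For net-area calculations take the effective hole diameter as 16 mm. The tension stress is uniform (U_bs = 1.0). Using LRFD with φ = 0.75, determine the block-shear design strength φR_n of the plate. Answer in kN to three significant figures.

84.6 kN

Shear plane L_v = 20 + 2·40 = 100 mm; A_gv = 100 × 5 = 500 mm².
A_nv = (100 − 2.5·16) × 5 = 300 mm².
A_nt = (20 − 0.5·16) × 5 = 60 mm².
0.6 F_u A_nv = 84.6 kN; 0.6 F_y A_gv = 106.5 kN → shear rupture governs the shear term.
R_n = 84.6 + 1.0 × 470 × 60 / 1000 = 112.8 kN.
Design strength φR_n = 0.75 × 112.8 = 84.6 kN.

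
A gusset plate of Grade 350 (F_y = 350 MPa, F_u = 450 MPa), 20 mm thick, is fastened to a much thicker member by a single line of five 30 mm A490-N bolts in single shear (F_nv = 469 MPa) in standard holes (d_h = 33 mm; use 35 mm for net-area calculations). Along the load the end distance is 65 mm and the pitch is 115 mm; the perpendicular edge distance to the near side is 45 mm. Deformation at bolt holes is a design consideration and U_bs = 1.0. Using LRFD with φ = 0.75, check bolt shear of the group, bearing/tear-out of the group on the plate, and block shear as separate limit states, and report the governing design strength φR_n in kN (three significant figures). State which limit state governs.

Bolt shear: A_b = π·30²/4 = 706.9 mm²; R_n = 469 × 706.9 × 5 × 1 / 1000 = 1658 kN → 0.75 × 1658 = 1240 kN.
Bearing: edge l_c = 48.5, r_n = 523.8 kN; interior l_c = 82, r_n = 648 kN; R_n = 523.8 + 4·648 = 3116 kN → 2340 kN.
Block shear: A_gv = 10500, A_nv = 7350, A_nt = 550 mm²; R_n = min(0.6F_uA_nv, 0.6F_yA_gv) + U_bs·F_u·A_nt = 2232 kN → 1670 kN.
Bolt shear governs: 1240 kN.

1240 kN (bolt shear governs)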